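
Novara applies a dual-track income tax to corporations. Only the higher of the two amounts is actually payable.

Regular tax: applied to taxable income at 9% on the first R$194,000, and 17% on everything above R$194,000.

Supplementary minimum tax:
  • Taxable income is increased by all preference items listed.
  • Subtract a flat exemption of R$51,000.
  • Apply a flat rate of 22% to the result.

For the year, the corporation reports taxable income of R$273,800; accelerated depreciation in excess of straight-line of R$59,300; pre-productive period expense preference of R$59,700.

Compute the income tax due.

R$75,196

Regular tax:
  R$194,000 × 9% = R$17,460
  R$79,800 × 17% = R$13,566
  → R$31,026

Supplementary minimum tax:
  Adjusted income: R$273,800 + R$59,300 + R$59,700 = R$392,800
  Less exemption R$51,000 → base R$341,800
  R$341,800 × 22% = R$75,196

R$75,196 > R$31,026, so the supplementary minimum tax is the binding amount.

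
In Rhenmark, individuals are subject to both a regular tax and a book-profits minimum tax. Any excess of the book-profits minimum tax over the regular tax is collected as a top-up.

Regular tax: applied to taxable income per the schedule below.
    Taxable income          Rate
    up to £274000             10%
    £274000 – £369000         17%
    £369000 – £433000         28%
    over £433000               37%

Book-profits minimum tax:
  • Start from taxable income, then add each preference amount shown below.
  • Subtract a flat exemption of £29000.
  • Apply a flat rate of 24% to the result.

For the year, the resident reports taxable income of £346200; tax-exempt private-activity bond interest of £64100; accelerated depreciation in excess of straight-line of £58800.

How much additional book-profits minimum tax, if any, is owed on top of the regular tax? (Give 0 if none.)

Regular tax:
  £274000 × 10% = £27400
  £72200 × 17% = £12274
  → £39674

Book-profits minimum tax:
  Adjusted income: £346200 + £64100 + £58800 = £469100
  Less exemption £29000 → base £440100
  £440100 × 24% = £105624

Excess of book-profits minimum tax over regular tax: £105624 − £39674 = £65950.

£65950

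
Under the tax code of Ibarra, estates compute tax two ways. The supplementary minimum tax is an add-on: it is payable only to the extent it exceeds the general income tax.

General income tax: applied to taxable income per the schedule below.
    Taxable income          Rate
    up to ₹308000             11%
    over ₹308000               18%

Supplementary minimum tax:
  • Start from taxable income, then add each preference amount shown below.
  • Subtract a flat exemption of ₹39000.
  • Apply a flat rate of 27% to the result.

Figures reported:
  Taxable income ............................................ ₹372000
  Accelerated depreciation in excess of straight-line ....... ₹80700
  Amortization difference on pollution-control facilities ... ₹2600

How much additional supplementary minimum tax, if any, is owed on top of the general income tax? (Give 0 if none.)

₹67001

Supplementary minimum tax:
  Adjusted income: ₹372000 + ₹80700 + ₹2600 = ₹455300
  Less exemption ₹39000 → base ₹416300
  ₹416300 × 27% = ₹112401

General income tax:
  ₹308000 × 11% = ₹33880
  ₹64000 × 18% = ₹11520
  → ₹45400

Excess of supplementary minimum tax over general income tax: ₹112401 − ₹45400 = ₹67001.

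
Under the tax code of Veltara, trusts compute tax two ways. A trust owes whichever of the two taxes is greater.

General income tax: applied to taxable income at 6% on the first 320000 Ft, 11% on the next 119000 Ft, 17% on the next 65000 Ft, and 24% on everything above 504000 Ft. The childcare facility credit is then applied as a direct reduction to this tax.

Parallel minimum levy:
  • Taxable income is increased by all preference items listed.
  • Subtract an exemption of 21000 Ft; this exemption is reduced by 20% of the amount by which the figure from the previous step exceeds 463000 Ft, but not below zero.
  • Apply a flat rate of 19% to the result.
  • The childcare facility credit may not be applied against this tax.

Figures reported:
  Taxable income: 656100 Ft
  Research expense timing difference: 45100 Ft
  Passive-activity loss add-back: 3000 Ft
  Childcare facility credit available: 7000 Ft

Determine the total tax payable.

133798 Ft

Parallel minimum levy:
  Adjusted income: 656100 Ft + 45100 Ft + 3000 Ft = 704200 Ft
  Exemption: 20% × (704200 Ft − 463000 Ft) = 48240 Ft ≥ 21000 Ft, so the exemption is fully phased out
  Base: 704200 Ft − 0 Ft = 704200 Ft
  704200 Ft × 19% = 133798 Ft

General income tax:
  320000 Ft × 6% = 19200 Ft
  119000 Ft × 11% = 13090 Ft
  65000 Ft × 17% = 11050 Ft
  152100 Ft × 24% = 36504 Ft
  → 79844 Ft
  Less childcare facility credit 7000 Ft → 72844 Ft

133798 Ft > 72844 Ft, so the parallel minimum levy is the binding amount.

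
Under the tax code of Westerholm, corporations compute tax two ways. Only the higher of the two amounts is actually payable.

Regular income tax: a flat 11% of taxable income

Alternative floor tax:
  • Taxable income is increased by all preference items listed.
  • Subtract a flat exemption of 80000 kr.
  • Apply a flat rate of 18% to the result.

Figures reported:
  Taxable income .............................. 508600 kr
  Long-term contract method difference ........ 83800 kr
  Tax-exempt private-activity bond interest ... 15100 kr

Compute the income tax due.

Regular income tax:
  508600 kr × 11% = 55946 kr

Alternative floor tax:
  Adjusted income: 508600 kr + 83800 kr + 15100 kr = 607500 kr
  Less exemption 80000 kr → base 527500 kr
  527500 kr × 18% = 94950 kr

94950 kr > 55946 kr, so the alternative floor tax is the binding amount.

94950 kr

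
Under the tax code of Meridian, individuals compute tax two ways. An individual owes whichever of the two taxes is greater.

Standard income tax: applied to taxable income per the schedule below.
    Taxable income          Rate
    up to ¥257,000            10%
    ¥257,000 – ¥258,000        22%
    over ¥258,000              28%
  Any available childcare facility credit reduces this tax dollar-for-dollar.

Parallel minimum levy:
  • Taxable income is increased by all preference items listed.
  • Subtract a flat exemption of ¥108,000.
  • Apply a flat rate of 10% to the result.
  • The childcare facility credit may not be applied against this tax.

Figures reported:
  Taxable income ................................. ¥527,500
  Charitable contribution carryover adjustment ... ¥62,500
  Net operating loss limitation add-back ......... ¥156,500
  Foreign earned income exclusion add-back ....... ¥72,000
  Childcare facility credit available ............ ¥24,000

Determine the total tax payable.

Parallel minimum levy:
  Adjusted income: ¥527,500 + ¥62,500 + ¥156,500 + ¥72,000 = ¥818,500
  Less exemption ¥108,000 → base ¥710,500
  ¥710,500 × 10% = ¥71,050

Standard income tax:
  ¥257,000 × 10% = ¥25,700
  ¥1,000 × 22% = ¥220
  ¥269,500 × 28% = ¥75,460
  → ¥101,380
  Less childcare facility credit ¥24,000 → ¥77,380

¥77,380 > ¥71,050, so the standard income tax governs.

¥77,380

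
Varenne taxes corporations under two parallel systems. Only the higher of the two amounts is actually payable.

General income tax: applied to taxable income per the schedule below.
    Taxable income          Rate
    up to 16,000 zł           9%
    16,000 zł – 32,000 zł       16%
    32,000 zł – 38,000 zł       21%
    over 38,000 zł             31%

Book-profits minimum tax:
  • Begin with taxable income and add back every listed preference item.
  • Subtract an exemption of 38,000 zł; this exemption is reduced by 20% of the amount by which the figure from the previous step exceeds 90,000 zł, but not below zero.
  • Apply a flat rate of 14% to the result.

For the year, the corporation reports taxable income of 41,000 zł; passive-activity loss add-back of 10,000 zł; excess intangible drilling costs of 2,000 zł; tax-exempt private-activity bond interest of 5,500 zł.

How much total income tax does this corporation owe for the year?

Book-profits minimum tax:
  Adjusted income: 41,000 zł + 10,000 zł + 2,000 zł + 5,500 zł = 58,500 zł
  Exemption: 58,500 zł ≤ 90,000 zł, so full 38,000 zł applies
  Base: 58,500 zł − 38,000 zł = 20,500 zł
  20,500 zł × 14% = 2,870 zł

General income tax:
  16,000 zł × 9% = 1,440 zł
  16,000 zł × 16% = 2,560 zł
  6,000 zł × 21% = 1,260 zł
  3,000 zł × 31% = 930 zł
  → 6,190 zł

6,190 zł > 2,870 zł, so the general income tax governs.

6,190 zł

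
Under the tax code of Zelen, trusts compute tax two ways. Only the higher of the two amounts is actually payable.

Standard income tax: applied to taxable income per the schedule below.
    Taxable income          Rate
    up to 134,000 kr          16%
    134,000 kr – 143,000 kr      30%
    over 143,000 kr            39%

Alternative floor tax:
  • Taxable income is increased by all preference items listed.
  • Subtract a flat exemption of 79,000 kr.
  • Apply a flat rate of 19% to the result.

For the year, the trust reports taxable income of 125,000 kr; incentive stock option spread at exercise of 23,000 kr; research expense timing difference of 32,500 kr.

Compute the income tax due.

20,000 kr

Standard income tax:
  125,000 kr × 16% = 20,000 kr

Alternative floor tax:
  Adjusted income: 125,000 kr + 23,000 kr + 32,500 kr = 180,500 kr
  Less exemption 79,000 kr → base 101,500 kr
  101,500 kr × 19% = 19,285 kr

20,000 kr > 19,285 kr, so the standard income tax governs.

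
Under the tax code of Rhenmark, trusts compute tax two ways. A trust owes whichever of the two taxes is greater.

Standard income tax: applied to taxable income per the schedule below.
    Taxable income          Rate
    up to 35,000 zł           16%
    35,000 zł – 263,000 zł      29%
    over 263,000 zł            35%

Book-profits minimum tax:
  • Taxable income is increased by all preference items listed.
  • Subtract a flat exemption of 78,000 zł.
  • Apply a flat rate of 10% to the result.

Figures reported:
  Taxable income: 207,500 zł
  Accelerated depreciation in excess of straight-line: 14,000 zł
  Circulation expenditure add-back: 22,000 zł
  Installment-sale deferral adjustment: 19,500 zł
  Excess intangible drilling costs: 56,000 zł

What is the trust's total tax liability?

55,625 zł

Book-profits minimum tax:
  Adjusted income: 207,500 zł + 14,000 zł + 22,000 zł + 19,500 zł + 56,000 zł = 319,000 zł
  Less exemption 78,000 zł → base 241,000 zł
  241,000 zł × 10% = 24,100 zł

Standard income tax:
  35,000 zł × 16% = 5,600 zł
  172,500 zł × 29% = 50,025 zł
  → 55,625 zł

55,625 zł > 24,100 zł, so the standard income tax governs.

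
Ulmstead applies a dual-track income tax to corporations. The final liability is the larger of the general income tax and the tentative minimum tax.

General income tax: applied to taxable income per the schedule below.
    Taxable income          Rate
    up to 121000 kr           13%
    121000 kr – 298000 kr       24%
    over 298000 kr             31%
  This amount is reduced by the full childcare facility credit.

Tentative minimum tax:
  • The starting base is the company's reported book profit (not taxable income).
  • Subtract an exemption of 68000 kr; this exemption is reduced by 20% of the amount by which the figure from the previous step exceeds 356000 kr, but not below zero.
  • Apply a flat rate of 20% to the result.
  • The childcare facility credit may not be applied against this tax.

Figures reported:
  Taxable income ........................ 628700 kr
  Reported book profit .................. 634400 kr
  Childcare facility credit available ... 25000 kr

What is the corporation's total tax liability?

General income tax:
  121000 kr × 13% = 15730 kr
  177000 kr × 24% = 42480 kr
  330700 kr × 31% = 102517 kr
  → 160727 kr
  Less childcare facility credit 25000 kr → 135727 kr

Tentative minimum tax:
  Base (reported book profit): 634400 kr
  Exemption: 68000 kr − 20% × (634400 kr − 356000 kr) = 68000 kr − 55680 kr = 12320 kr
  Base: 634400 kr − 12320 kr = 622080 kr
  622080 kr × 20% = 124416 kr

135727 kr > 124416 kr, so the general income tax governs.

135727 kr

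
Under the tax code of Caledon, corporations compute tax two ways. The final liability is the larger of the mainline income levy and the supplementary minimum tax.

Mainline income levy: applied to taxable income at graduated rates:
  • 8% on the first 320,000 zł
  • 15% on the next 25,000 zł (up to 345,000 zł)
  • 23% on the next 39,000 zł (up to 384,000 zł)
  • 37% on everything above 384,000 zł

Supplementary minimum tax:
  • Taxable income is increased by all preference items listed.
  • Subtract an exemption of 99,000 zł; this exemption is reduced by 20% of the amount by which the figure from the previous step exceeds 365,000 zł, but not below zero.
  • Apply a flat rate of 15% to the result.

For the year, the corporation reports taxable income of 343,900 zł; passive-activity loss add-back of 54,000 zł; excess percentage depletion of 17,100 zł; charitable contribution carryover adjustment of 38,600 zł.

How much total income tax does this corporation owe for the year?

Mainline income levy:
  320,000 zł × 8% = 25,600 zł
  23,900 zł × 15% = 3,585 zł
  → 29,185 zł

Supplementary minimum tax:
  Adjusted income: 343,900 zł + 54,000 zł + 17,100 zł + 38,600 zł = 453,600 zł
  Exemption: 99,000 zł − 20% × (453,600 zł − 365,000 zł) = 99,000 zł − 17,720 zł = 81,280 zł
  Base: 453,600 zł − 81,280 zł = 372,320 zł
  372,320 zł × 15% = 55,848 zł

55,848 zł > 29,185 zł, so the supplementary minimum tax is the binding amount.

55,848 zł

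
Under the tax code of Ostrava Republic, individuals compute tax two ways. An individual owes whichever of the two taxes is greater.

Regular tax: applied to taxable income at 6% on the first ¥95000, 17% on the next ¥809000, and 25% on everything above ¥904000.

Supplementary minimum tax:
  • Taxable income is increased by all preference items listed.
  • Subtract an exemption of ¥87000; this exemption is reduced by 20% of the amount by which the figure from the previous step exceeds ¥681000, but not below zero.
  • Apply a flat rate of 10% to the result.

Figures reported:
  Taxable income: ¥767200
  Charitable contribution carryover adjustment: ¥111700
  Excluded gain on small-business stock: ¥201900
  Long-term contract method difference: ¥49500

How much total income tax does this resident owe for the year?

¥119974

Regular tax:
  ¥95000 × 6% = ¥5700
  ¥672200 × 17% = ¥114274
  → ¥119974

Supplementary minimum tax:
  Adjusted income: ¥767200 + ¥111700 + ¥201900 + ¥49500 = ¥1130300
  Exemption: 20% × (¥1130300 − ¥681000) = ¥89860 ≥ ¥87000, so the exemption is fully phased out
  Base: ¥1130300 − ¥0 = ¥1130300
  ¥1130300 × 10% = ¥113030

¥119974 > ¥113030, so the regular tax governs.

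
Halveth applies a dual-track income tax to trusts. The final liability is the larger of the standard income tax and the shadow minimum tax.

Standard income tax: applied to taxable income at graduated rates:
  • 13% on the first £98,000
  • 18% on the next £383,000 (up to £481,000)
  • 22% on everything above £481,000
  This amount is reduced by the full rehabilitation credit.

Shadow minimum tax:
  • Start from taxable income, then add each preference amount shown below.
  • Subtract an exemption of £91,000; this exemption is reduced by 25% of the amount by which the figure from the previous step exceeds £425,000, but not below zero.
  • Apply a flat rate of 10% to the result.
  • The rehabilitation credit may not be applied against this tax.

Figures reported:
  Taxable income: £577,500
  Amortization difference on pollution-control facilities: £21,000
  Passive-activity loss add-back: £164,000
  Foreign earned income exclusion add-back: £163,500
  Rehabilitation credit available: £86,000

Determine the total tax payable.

Shadow minimum tax:
  Adjusted income: £577,500 + £21,000 + £164,000 + £163,500 = £926,000
  Exemption: 25% × (£926,000 − £425,000) = £125,250 ≥ £91,000, so the exemption is fully phased out
  Base: £926,000 − £0 = £926,000
  £926,000 × 10% = £92,600

Standard income tax:
  £98,000 × 13% = £12,740
  £383,000 × 18% = £68,940
  £96,500 × 22% = £21,230
  → £102,910
  Less rehabilitation credit £86,000 → £16,910

£92,600 > £16,910, so the shadow minimum tax is the binding amount.

£92,600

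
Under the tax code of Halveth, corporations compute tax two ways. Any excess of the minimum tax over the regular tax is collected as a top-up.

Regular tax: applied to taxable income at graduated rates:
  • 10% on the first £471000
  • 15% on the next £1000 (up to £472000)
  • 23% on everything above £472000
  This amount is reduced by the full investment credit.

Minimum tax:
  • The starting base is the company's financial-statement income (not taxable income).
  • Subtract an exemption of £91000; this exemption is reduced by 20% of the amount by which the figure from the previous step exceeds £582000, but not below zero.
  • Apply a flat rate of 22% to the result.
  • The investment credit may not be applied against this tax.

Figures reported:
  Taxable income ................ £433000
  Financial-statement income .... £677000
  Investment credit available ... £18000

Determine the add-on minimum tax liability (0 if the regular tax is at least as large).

Regular tax:
  £433000 × 10% = £43300
  Less investment credit £18000 → £25300

Minimum tax:
  Base (financial-statement income): £677000
  Exemption: £91000 − 20% × (£677000 − £582000) = £91000 − £19000 = £72000
  Base: £677000 − £72000 = £605000
  £605000 × 22% = £133100

Excess of minimum tax over regular tax: £133100 − £25300 = £107800.

£107800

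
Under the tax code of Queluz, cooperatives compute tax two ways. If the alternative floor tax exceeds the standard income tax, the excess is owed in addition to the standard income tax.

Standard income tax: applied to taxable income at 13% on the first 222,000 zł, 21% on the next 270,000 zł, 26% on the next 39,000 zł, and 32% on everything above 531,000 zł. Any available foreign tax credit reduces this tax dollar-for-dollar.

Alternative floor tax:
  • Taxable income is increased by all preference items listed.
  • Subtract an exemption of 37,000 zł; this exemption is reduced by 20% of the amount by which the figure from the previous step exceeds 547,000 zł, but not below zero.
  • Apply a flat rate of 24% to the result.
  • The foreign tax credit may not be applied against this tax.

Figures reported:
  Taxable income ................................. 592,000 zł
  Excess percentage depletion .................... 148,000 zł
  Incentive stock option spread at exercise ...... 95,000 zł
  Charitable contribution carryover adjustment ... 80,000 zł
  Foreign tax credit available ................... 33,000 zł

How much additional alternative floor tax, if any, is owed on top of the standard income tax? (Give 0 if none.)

Standard income tax:
  222,000 zł × 13% = 28,860 zł
  270,000 zł × 21% = 56,700 zł
  39,000 zł × 26% = 10,140 zł
  61,000 zł × 32% = 19,520 zł
  → 115,220 zł
  Less foreign tax credit 33,000 zł → 82,220 zł

Alternative floor tax:
  Adjusted income: 592,000 zł + 148,000 zł + 95,000 zł + 80,000 zł = 915,000 zł
  Exemption: 20% × (915,000 zł − 547,000 zł) = 73,600 zł ≥ 37,000 zł, so the exemption is fully phased out
  Base: 915,000 zł − 0 zł = 915,000 zł
  915,000 zł × 24% = 219,600 zł

Excess of alternative floor tax over standard income tax: 219,600 zł − 82,220 zł = 137,380 zł.

137,380 zł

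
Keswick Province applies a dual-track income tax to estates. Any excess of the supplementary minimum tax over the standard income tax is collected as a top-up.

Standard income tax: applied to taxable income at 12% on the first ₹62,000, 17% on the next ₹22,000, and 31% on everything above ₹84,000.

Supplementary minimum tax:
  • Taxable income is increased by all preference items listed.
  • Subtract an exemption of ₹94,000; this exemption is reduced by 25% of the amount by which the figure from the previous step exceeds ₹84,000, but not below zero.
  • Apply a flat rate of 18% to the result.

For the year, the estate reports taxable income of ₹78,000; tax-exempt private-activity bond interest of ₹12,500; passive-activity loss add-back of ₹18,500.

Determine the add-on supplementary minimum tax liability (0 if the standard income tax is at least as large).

Supplementary minimum tax:
  Adjusted income: ₹78,000 + ₹12,500 + ₹18,500 = ₹109,000
  Exemption: ₹94,000 − 25% × (₹109,000 − ₹84,000) = ₹94,000 − ₹6,250 = ₹87,750
  Base: ₹109,000 − ₹87,750 = ₹21,250
  ₹21,250 × 18% = ₹3,825

Standard income tax:
  ₹62,000 × 12% = ₹7,440
  ₹16,000 × 17% = ₹2,720
  → ₹10,160

₹3,825 ≤ ₹10,160, so no add-on is due.

₹0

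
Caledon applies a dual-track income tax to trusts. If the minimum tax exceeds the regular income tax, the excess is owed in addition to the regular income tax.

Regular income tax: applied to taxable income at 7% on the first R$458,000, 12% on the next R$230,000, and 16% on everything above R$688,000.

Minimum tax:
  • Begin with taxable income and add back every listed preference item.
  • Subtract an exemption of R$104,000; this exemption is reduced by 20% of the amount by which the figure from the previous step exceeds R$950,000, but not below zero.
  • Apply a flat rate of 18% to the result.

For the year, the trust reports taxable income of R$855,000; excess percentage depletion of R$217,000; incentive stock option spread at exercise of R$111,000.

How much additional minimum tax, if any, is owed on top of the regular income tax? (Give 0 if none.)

Regular income tax:
  R$458,000 × 7% = R$32,060
  R$230,000 × 12% = R$27,600
  R$167,000 × 16% = R$26,720
  → R$86,380

Minimum tax:
  Adjusted income: R$855,000 + R$217,000 + R$111,000 = R$1,183,000
  Exemption: R$104,000 − 20% × (R$1,183,000 − R$950,000) = R$104,000 − R$46,600 = R$57,400
  Base: R$1,183,000 − R$57,400 = R$1,125,600
  R$1,125,600 × 18% = R$202,608

Excess of minimum tax over regular income tax: R$202,608 − R$86,380 = R$116,228.

R$116,228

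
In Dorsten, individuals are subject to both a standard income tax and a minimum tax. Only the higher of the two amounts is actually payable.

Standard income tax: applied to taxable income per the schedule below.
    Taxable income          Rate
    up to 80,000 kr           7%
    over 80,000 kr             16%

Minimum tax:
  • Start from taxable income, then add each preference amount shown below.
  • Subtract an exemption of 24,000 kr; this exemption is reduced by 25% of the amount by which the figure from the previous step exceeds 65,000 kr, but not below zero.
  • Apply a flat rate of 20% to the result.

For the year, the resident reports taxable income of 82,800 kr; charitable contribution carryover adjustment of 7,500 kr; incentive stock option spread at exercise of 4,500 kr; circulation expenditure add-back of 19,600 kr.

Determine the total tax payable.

20,550 kr

Standard income tax:
  80,000 kr × 7% = 5,600 kr
  2,800 kr × 16% = 448 kr
  → 6,048 kr

Minimum tax:
  Adjusted income: 82,800 kr + 7,500 kr + 4,500 kr + 19,600 kr = 114,400 kr
  Exemption: 24,000 kr − 25% × (114,400 kr − 65,000 kr) = 24,000 kr − 12,350 kr = 11,650 kr
  Base: 114,400 kr − 11,650 kr = 102,750 kr
  102,750 kr × 20% = 20,550 kr

20,550 kr > 6,048 kr, so the minimum tax is the binding amount.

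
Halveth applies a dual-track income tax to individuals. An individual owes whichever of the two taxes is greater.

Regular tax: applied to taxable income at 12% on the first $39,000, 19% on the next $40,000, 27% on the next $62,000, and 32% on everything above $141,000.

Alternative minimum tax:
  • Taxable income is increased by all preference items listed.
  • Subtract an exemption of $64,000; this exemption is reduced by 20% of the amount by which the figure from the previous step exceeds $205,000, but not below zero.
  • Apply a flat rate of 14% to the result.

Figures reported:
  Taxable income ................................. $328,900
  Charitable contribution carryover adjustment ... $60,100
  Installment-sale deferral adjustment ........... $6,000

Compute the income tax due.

$89,148

Regular tax:
  $39,000 × 12% = $4,680
  $40,000 × 19% = $7,600
  $62,000 × 27% = $16,740
  $187,900 × 32% = $60,128
  → $89,148

Alternative minimum tax:
  Adjusted income: $328,900 + $60,100 + $6,000 = $395,000
  Exemption: $64,000 − 20% × ($395,000 − $205,000) = $64,000 − $38,000 = $26,000
  Base: $395,000 − $26,000 = $369,000
  $369,000 × 14% = $51,660

$89,148 > $51,660, so the regular tax governs.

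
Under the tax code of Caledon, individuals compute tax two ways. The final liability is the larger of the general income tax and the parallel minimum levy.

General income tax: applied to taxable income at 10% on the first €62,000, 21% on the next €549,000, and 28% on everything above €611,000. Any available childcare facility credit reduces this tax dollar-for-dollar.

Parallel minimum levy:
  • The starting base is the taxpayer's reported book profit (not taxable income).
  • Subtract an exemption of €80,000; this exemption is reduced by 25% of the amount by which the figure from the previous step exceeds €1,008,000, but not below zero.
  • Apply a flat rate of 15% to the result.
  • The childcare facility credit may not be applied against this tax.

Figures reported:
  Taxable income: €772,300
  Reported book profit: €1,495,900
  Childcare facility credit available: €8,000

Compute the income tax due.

€224,385

General income tax:
  €62,000 × 10% = €6,200
  €549,000 × 21% = €115,290
  €161,300 × 28% = €45,164
  → €166,654
  Less childcare facility credit €8,000 → €158,654

Parallel minimum levy:
  Base (reported book profit): €1,495,900
  Exemption: 25% × (€1,495,900 − €1,008,000) = €121,975 ≥ €80,000, so the exemption is fully phased out
  Base: €1,495,900 − €0 = €1,495,900
  €1,495,900 × 15% = €224,385

€224,385 > €158,654, so the parallel minimum levy is the binding amount.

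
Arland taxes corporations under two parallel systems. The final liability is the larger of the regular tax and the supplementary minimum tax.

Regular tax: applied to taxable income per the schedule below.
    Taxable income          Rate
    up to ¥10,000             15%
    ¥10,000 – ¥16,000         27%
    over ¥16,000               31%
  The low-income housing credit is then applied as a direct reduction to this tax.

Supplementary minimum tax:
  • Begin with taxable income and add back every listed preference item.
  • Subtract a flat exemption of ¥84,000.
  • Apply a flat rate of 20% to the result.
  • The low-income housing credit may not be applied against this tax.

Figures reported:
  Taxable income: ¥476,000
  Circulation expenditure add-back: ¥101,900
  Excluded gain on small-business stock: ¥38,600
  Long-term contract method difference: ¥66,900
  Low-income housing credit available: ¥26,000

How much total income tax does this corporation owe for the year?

¥119,880

Regular tax:
  ¥10,000 × 15% = ¥1,500
  ¥6,000 × 27% = ¥1,620
  ¥460,000 × 31% = ¥142,600
  → ¥145,720
  Less low-income housing credit ¥26,000 → ¥119,720

Supplementary minimum tax:
  Adjusted income: ¥476,000 + ¥101,900 + ¥38,600 + ¥66,900 = ¥683,400
  Less exemption ¥84,000 → base ¥599,400
  ¥599,400 × 20% = ¥119,880

¥119,880 > ¥119,720, so the supplementary minimum tax is the binding amount.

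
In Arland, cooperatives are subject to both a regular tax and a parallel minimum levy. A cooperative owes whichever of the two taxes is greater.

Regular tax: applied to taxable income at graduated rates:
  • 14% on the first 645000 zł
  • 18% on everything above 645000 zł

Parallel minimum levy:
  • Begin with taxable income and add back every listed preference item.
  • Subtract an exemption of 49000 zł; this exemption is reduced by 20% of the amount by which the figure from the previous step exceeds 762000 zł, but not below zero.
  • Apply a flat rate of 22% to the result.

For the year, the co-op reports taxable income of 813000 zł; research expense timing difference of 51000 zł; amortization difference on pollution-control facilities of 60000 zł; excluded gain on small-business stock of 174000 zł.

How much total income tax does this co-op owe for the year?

241560 zł

Parallel minimum levy:
  Adjusted income: 813000 zł + 51000 zł + 60000 zł + 174000 zł = 1098000 zł
  Exemption: 20% × (1098000 zł − 762000 zł) = 67200 zł ≥ 49000 zł, so the exemption is fully phased out
  Base: 1098000 zł − 0 zł = 1098000 zł
  1098000 zł × 22% = 241560 zł

Regular tax:
  645000 zł × 14% = 90300 zł
  168000 zł × 18% = 30240 zł
  → 120540 zł

241560 zł > 120540 zł, so the parallel minimum levy is the binding amount.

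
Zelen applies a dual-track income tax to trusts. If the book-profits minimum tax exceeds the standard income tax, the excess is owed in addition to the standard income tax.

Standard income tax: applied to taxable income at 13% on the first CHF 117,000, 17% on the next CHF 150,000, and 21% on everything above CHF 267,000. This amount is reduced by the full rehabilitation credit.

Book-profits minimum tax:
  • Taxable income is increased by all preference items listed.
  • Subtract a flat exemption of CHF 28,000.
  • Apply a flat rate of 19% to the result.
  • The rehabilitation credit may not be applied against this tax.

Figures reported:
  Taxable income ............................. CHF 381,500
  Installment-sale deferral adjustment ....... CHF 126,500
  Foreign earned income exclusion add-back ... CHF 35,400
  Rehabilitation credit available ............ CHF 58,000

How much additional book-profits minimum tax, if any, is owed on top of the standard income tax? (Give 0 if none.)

Standard income tax:
  CHF 117,000 × 13% = CHF 15,210
  CHF 150,000 × 17% = CHF 25,500
  CHF 114,500 × 21% = CHF 24,045
  → CHF 64,755
  Less rehabilitation credit CHF 58,000 → CHF 6,755

Book-profits minimum tax:
  Adjusted income: CHF 381,500 + CHF 126,500 + CHF 35,400 = CHF 543,400
  Less exemption CHF 28,000 → base CHF 515,400
  CHF 515,400 × 19% = CHF 97,926

Excess of book-profits minimum tax over standard income tax: CHF 97,926 − CHF 6,755 = CHF 91,171.

CHF 91,171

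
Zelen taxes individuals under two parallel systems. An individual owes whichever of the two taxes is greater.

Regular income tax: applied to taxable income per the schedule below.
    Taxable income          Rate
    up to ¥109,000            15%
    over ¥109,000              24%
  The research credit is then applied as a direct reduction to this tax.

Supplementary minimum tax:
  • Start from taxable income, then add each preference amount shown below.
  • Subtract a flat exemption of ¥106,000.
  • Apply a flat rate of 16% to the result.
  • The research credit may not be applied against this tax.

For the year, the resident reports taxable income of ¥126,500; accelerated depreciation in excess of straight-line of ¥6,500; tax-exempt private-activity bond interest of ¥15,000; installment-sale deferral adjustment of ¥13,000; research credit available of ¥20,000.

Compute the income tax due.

¥8,800

Regular income tax:
  ¥109,000 × 15% = ¥16,350
  ¥17,500 × 24% = ¥4,200
  → ¥20,550
  Less research credit ¥20,000 → ¥550

Supplementary minimum tax:
  Adjusted income: ¥126,500 + ¥6,500 + ¥15,000 + ¥13,000 = ¥161,000
  Less exemption ¥106,000 → base ¥55,000
  ¥55,000 × 16% = ¥8,800

¥8,800 > ¥550, so the supplementary minimum tax is the binding amount.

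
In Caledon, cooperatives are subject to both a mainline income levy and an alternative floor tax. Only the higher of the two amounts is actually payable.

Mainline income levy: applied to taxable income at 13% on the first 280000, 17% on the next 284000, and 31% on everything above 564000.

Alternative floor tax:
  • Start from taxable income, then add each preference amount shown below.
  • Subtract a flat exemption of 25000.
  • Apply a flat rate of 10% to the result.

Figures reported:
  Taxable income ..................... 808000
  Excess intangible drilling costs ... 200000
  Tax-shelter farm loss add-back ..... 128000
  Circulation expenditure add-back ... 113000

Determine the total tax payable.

Alternative floor tax:
  Adjusted income: 808000 + 200000 + 128000 + 113000 = 1249000
  Less exemption 25000 → base 1224000
  1224000 × 10% = 122400

Mainline income levy:
  280000 × 13% = 36400
  284000 × 17% = 48280
  244000 × 31% = 75640
  → 160320

160320 > 122400, so the mainline income levy governs.

160320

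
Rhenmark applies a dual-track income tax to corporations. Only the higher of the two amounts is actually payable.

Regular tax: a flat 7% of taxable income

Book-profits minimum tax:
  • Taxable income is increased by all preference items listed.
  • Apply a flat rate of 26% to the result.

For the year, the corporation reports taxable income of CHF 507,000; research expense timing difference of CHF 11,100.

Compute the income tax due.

Regular tax:
  CHF 507,000 × 7% = CHF 35,490

Book-profits minimum tax:
  Adjusted income: CHF 507,000 + CHF 11,100 = CHF 518,100
  CHF 518,100 × 26% = CHF 134,706

CHF 134,706 > CHF 35,490, so the book-profits minimum tax is the binding amount.

CHF 134,706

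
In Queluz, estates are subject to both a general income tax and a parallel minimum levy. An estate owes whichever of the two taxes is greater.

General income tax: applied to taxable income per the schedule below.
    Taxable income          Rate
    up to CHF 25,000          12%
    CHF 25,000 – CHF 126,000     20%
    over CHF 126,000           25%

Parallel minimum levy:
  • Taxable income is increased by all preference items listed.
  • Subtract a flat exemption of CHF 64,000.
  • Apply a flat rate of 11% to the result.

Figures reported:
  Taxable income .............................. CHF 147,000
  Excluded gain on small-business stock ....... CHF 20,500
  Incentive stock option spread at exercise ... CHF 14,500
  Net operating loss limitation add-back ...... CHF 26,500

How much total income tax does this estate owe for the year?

CHF 28,450

General income tax:
  CHF 25,000 × 12% = CHF 3,000
  CHF 101,000 × 20% = CHF 20,200
  CHF 21,000 × 25% = CHF 5,250
  → CHF 28,450

Parallel minimum levy:
  Adjusted income: CHF 147,000 + CHF 20,500 + CHF 14,500 + CHF 26,500 = CHF 208,500
  Less exemption CHF 64,000 → base CHF 144,500
  CHF 144,500 × 11% = CHF 15,895

CHF 28,450 > CHF 15,895, so the general income tax governs.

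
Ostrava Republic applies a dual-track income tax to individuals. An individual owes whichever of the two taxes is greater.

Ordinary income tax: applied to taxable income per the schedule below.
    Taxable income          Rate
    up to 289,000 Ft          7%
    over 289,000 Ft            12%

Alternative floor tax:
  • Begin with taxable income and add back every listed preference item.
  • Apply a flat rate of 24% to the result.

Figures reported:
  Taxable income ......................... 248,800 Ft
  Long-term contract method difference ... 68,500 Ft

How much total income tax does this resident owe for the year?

76,152 Ft

Alternative floor tax:
  Adjusted income: 248,800 Ft + 68,500 Ft = 317,300 Ft
  317,300 Ft × 24% = 76,152 Ft

Ordinary income tax:
  248,800 Ft × 7% = 17,416 Ft

76,152 Ft > 17,416 Ft, so the alternative floor tax is the binding amount.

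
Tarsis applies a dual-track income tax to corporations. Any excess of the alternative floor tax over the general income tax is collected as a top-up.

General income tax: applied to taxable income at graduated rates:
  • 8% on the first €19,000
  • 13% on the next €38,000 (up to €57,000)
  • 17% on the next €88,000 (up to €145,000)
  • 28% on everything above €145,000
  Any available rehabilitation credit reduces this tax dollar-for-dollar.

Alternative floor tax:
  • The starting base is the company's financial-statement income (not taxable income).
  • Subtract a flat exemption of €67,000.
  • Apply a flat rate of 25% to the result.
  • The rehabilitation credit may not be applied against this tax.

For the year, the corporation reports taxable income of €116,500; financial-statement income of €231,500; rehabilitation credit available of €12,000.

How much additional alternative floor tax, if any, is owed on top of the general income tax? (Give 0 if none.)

€36,550

Alternative floor tax:
  Base (financial-statement income): €231,500
  Less exemption €67,000 → base €164,500
  €164,500 × 25% = €41,125

General income tax:
  €19,000 × 8% = €1,520
  €38,000 × 13% = €4,940
  €59,500 × 17% = €10,115
  → €16,575
  Less rehabilitation credit €12,000 → €4,575

Excess of alternative floor tax over general income tax: €41,125 − €4,575 = €36,550.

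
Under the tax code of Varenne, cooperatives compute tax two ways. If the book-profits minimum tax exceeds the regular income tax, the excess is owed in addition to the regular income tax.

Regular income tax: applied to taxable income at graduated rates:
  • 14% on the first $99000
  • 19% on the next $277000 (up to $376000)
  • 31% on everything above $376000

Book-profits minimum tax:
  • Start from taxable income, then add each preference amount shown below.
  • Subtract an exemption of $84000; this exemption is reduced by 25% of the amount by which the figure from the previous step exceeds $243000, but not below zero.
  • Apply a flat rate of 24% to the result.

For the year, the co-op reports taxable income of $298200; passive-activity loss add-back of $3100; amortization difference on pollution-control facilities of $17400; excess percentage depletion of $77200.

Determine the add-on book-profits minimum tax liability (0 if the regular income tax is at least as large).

$32322

Book-profits minimum tax:
  Adjusted income: $298200 + $3100 + $17400 + $77200 = $395900
  Exemption: $84000 − 25% × ($395900 − $243000) = $84000 − $38225 = $45775
  Base: $395900 − $45775 = $350125
  $350125 × 24% = $84030

Regular income tax:
  $99000 × 14% = $13860
  $199200 × 19% = $37848
  → $51708

Excess of book-profits minimum tax over regular income tax: $84030 − $51708 = $32322.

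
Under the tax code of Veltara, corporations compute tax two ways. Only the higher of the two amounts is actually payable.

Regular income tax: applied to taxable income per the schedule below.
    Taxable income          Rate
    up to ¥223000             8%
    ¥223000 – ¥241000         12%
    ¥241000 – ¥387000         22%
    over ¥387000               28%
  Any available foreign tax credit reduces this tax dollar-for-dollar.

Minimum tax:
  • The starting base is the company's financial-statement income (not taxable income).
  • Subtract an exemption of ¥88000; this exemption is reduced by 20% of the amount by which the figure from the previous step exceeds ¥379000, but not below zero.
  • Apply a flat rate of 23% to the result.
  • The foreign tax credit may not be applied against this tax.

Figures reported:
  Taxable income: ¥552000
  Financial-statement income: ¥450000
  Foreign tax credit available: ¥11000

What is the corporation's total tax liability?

Minimum tax:
  Base (financial-statement income): ¥450000
  Exemption: ¥88000 − 20% × (¥450000 − ¥379000) = ¥88000 − ¥14200 = ¥73800
  Base: ¥450000 − ¥73800 = ¥376200
  ¥376200 × 23% = ¥86526

Regular income tax:
  ¥223000 × 8% = ¥17840
  ¥18000 × 12% = ¥2160
  ¥146000 × 22% = ¥32120
  ¥165000 × 28% = ¥46200
  → ¥98320
  Less foreign tax credit ¥11000 → ¥87320

¥87320 > ¥86526, so the regular income tax governs.

¥87320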